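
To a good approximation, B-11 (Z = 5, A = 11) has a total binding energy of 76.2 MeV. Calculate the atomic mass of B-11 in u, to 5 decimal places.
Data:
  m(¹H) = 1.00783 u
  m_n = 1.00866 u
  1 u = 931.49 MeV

11.00931 u

Mass defect = 76.2 MeV / (931.49 MeV/u) = 0.0818044 u
Constituent mass = 5(1.00783) + 6(1.00866) = 11.09111 u
Atomic mass = 11.09111 − 0.0818044 = 11.0093056 u ≈ 11.00931 u (to 5 decimal places)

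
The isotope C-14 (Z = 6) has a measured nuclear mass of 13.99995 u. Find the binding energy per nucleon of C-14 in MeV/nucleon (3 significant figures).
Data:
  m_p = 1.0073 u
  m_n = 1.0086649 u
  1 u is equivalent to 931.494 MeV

Z = 6, so N = A − Z = 14 − 6 = 8.
Mass of separated nucleons = 6(1.0073) + 8(1.0086649) = 6.0438 + 8.0693192 = 14.1131192 u
Δm = 14.1131192 − 13.99995 = 0.1131692 u
Converting to energy: 0.1131692 u × 931.494 MeV/u = 105.416 MeV
Per nucleon: 105.416 / 14 = 7.530 MeV

7.53 MeV/nucleon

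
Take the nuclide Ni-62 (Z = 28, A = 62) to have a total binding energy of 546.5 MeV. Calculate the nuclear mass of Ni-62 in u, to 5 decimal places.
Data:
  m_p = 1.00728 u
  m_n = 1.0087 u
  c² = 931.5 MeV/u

Mass defect = 546.5 MeV / (931.5 MeV/u) = 0.5866881 u
Constituent mass = 28(1.00728) + 34(1.0087) = 62.49964 u
Nuclear mass = 62.49964 − 0.5866881 = 61.9129519 u ≈ 61.91295 u (to 5 decimal places)

61.91295 u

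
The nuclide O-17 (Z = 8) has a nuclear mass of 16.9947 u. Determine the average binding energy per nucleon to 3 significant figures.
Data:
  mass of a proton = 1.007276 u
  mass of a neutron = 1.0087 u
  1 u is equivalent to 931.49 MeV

7.77 MeV/nucleon

With 8 protons and 9 neutrons (A = 17):
Total constituent mass: 8 × 1.007276 + 9 × 1.0087 = 17.136508 u
The mass defect is 17.136508 − 16.9947 = 0.141808 u.
Binding energy = Δm·c² = 0.141808 × 931.49 MeV/u = 132.093 MeV
BE/A = 132.093 MeV / 17 = 7.770 MeV/nucleon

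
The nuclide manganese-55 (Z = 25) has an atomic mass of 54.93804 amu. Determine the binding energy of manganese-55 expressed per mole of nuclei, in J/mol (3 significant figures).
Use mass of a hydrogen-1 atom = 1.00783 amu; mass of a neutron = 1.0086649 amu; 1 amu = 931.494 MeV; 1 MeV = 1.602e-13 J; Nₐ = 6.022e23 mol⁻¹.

With 25 protons and 30 neutrons (A = 55):
Mass of separated nucleons = 25(1.00783) + 30(1.0086649) = 25.19575 + 30.2599470 = 55.4556970 amu
Mass defect Δm = 55.4556970 − 54.93804 = 0.5176570 amu
Binding energy = Δm·c² = 0.5176570 × 931.494 MeV/amu = 482.194 MeV
Per nucleus in joules: 482.194 MeV × 1.602e-13 J/MeV = 7.7247e-11 J
Per mole: 7.7247e-11 J × 6.022e23 mol⁻¹ = 4.6518e+13 J/mol

4.65e+13 J/mol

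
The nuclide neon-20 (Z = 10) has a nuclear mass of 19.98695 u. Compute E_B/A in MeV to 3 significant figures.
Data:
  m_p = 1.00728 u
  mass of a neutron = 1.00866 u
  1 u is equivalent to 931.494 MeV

Total constituent mass: 10 × 1.00728 + 10 × 1.00866 = 20.15940 u
Mass defect Δm = 20.15940 − 19.98695 = 0.17245 u
E_B = 0.17245 × 931.494 = 160.636 MeV
Per nucleon: 160.636 / 20 = 8.032 MeV

8.03 MeV/nucleon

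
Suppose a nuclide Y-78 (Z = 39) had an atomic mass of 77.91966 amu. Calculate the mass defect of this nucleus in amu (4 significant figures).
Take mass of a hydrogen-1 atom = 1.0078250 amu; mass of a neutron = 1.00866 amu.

Mass of separated nucleons = 39(1.0078250) + 39(1.00866) = 39.3051750 + 39.33774 = 78.6429150 amu
Δm = 78.6429150 − 77.91966 = 0.7232550 amu

0.7233 amu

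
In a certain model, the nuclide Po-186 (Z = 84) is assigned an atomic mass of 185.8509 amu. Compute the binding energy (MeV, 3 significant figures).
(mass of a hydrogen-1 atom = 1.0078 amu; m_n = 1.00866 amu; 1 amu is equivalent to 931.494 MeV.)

1570 MeV

Mass of separated nucleons = 84(1.0078) + 102(1.00866) = 84.6552 + 102.88332 = 187.53852 amu
Mass defect Δm = 187.53852 − 185.8509 = 1.68762 amu
Binding energy = Δm·c² = 1.68762 × 931.494 MeV/amu = 1572.01 MeV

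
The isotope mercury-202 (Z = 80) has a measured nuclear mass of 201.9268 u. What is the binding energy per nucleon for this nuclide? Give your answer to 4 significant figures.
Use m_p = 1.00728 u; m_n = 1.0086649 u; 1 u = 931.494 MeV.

7.898 MeV/nucleon

Σm = 80·m_p + 122·m_n = 80.58240 + 123.0571178 = 203.6395178 u
Mass defect Δm = 203.6395178 − 201.9268 = 1.7127178 u
Binding energy = Δm·c² = 1.7127178 × 931.494 MeV/u = 1595.39 MeV
Dividing by A = 202 gives 7.898 MeV per nucleon.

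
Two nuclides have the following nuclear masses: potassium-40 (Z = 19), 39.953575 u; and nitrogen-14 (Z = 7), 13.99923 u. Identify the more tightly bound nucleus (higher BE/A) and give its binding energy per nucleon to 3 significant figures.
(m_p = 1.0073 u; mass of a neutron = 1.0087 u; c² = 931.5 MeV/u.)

potassium-40: Σm = 19(1.0073) + 21(1.0087) = 40.3214 u; Δm = 0.367825 u; E_B = 342.63 MeV; E_B/A = 8.566 MeV
nitrogen-14: Σm = 7(1.0073) + 7(1.0087) = 14.1120 u; Δm = 0.11277 u; E_B = 105.045 MeV; E_B/A = 7.503 MeV
potassium-40 has the higher binding energy per nucleon, so it is the more tightly bound nucleus.

potassium-40; 8.57 MeV/nucleon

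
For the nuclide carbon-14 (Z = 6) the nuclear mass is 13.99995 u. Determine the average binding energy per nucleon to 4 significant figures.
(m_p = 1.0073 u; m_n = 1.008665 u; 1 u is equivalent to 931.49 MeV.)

Σm = 6·m_p + 8·m_n = 6.0438 + 8.069320 = 14.113120 u
The mass defect is 14.113120 − 13.99995 = 0.113170 u.
Binding energy = Δm·c² = 0.113170 × 931.49 MeV/u = 105.417 MeV
Dividing by A = 14 gives 7.530 MeV per nucleon.

7.530 MeV/nucleon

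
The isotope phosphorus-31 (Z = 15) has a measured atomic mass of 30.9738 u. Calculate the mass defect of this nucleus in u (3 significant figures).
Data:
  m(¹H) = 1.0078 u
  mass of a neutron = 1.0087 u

0.282 u

The nucleus contains 15 protons and 31 − 15 = 16 neutrons.
Σm = 15·m(¹H) + 16·m_n = 15.1170 + 16.1392 = 31.2562 u
The mass defect is 31.2562 − 30.9738 = 0.2824 u.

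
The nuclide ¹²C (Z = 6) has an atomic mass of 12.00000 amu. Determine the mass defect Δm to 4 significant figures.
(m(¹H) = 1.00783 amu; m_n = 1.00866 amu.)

Mass of separated nucleons = 6(1.00783) + 6(1.00866) = 6.04698 + 6.05196 = 12.09894 amu
The mass defect is 12.09894 − 12.00000 = 0.09894 amu.

0.09894 amu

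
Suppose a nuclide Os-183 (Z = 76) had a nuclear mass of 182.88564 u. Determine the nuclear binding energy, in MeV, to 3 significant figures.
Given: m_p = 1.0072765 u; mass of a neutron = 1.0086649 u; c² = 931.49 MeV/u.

1490 MeV

Z = 76, so N = A − Z = 183 − 76 = 107.
Mass of separated nucleons = 76(1.0072765) + 107(1.0086649) = 76.5530140 + 107.9271443 = 184.4801583 u
Mass defect Δm = 184.4801583 − 182.88564 = 1.5945183 u
Converting to energy: 1.5945183 u × 931.49 MeV/u = 1485.28 MeV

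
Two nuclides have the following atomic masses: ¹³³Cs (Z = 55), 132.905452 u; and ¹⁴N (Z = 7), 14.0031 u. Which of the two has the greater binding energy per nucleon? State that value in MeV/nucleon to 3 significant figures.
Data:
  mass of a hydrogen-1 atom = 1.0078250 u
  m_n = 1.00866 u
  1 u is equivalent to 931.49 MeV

¹³³Cs: Σm = 55(1.0078250) + 78(1.00866) = 134.1058550 u; Δm = 1.2004030 u; E_B = 1118.16 MeV; E_B/A = 8.407 MeV
¹⁴N: Σm = 7(1.0078250) + 7(1.00866) = 14.1153950 u; Δm = 0.1122950 u; E_B = 104.602 MeV; E_B/A = 7.472 MeV
¹³³Cs has the higher binding energy per nucleon, so it is the more tightly bound nucleus.

¹³³Cs; 8.41 MeV/nucleon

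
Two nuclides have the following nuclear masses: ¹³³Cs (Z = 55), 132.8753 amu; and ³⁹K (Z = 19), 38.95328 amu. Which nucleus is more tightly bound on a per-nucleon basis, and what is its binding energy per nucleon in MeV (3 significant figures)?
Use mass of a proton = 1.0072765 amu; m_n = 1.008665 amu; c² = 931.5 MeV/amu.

¹³³Cs: Σm = 55(1.0072765) + 78(1.008665) = 134.0760775 amu; Δm = 1.2007775 amu; E_B = 1118.5 MeV; E_B/A = 8.410 MeV
³⁹K: Σm = 19(1.0072765) + 20(1.008665) = 39.3115535 amu; Δm = 0.3582735 amu; E_B = 333.73 MeV; E_B/A = 8.557 MeV
³⁹K has the higher binding energy per nucleon, so it is the more tightly bound nucleus.

³⁹K; 8.56 MeV/nucleon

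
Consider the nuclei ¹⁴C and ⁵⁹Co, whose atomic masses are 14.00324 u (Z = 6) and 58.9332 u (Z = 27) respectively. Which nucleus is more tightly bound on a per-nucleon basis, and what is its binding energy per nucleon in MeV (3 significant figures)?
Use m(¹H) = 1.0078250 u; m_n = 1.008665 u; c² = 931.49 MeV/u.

⁵⁹Co; 8.77 MeV/nucleon

¹⁴C: Σm = 6(1.0078250) + 8(1.008665) = 14.1162700 u; Δm = 0.1130300 u; E_B = 105.286 MeV; E_B/A = 7.520 MeV
⁵⁹Co: Σm = 27(1.0078250) + 32(1.008665) = 59.4885550 u; Δm = 0.5553550 u; E_B = 517.31 MeV; E_B/A = 8.768 MeV
⁵⁹Co has the higher binding energy per nucleon, so it is the more tightly bound nucleus.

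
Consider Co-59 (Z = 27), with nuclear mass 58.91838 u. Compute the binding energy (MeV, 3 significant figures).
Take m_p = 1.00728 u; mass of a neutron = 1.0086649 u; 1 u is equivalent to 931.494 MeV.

517 MeV

Σm = 27·m_p + 32·m_n = 27.19656 + 32.2772768 = 59.4738368 u
Mass defect Δm = 59.4738368 − 58.91838 = 0.5554568 u
Binding energy = Δm·c² = 0.5554568 × 931.494 MeV/u = 517.405 MeV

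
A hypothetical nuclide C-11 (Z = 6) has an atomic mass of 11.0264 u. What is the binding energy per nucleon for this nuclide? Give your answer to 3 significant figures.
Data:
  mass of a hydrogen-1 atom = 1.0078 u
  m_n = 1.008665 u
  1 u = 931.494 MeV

5.40 MeV/nucleon

The nucleus contains 6 protons and 11 − 6 = 5 neutrons.
Total constituent mass: 6 × 1.0078 + 5 × 1.008665 = 11.090125 u
Δm = 11.090125 − 11.0264 = 0.063725 u
Converting to energy: 0.063725 u × 931.494 MeV/u = 59.3595 MeV
Per nucleon: 59.3595 / 11 = 5.396 MeV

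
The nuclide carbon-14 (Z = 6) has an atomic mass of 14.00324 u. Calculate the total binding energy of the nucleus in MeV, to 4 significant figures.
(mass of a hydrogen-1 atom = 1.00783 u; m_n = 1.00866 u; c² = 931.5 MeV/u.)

105.3 MeV

Z = 6, so N = A − Z = 14 − 6 = 8.
Mass of separated nucleons = 6(1.00783) + 8(1.00866) = 6.04698 + 8.06928 = 14.11626 u
Mass defect Δm = 14.11626 − 14.00324 = 0.11302 u
Binding energy = Δm·c² = 0.11302 × 931.5 MeV/u = 105.278 MeV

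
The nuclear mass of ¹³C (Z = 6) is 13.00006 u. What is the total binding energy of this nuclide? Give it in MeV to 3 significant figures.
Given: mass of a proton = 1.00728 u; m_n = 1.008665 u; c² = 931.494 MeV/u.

97.1 MeV

Mass of separated nucleons = 6(1.00728) + 7(1.008665) = 6.04368 + 7.060655 = 13.104335 u
The mass defect is 13.104335 − 13.00006 = 0.104275 u.
E_B = 0.104275 × 931.494 = 97.1315 MeV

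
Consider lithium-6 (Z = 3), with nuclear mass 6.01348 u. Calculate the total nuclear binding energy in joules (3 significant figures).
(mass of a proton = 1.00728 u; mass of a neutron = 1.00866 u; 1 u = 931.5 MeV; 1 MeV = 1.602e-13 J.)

The nucleus contains 3 protons and 6 − 3 = 3 neutrons.
Total constituent mass: 3 × 1.00728 + 3 × 1.00866 = 6.04782 u
The mass defect is 6.04782 − 6.01348 = 0.03434 u.
E_B = 0.03434 × 931.5 = 31.9877 MeV
In joules: 31.9877 MeV × 1.602e-13 J/MeV = 5.1244e-12 J

5.12e-12 J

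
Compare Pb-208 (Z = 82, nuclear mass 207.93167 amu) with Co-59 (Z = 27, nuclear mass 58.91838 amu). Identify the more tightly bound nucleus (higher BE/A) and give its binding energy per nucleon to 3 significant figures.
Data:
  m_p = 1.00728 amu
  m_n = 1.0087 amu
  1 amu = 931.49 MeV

Co-59; 8.79 MeV/nucleon

Pb-208: Σm = 82(1.00728) + 126(1.0087) = 209.69316 amu; Δm = 1.76149 amu; E_B = 1640.81 MeV; E_B/A = 7.889 MeV
Co-59: Σm = 27(1.00728) + 32(1.0087) = 59.47496 amu; Δm = 0.55658 amu; E_B = 518.45 MeV; E_B/A = 8.787 MeV
Co-59 has the higher binding energy per nucleon, so it is the more tightly bound nucleus.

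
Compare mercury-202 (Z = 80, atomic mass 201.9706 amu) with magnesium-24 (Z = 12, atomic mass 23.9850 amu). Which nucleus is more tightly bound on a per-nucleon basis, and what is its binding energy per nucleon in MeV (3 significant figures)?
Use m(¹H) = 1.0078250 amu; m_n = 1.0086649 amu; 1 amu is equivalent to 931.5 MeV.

mercury-202: Σm = 80(1.0078250) + 122(1.0086649) = 203.6831178 amu; Δm = 1.7125178 amu; E_B = 1595.2 MeV; E_B/A = 7.897 MeV
magnesium-24: Σm = 12(1.0078250) + 12(1.0086649) = 24.1978788 amu; Δm = 0.2128788 amu; E_B = 198.297 MeV; E_B/A = 8.262 MeV
magnesium-24 has the higher binding energy per nucleon, so it is the more tightly bound nucleus.

magnesium-24; 8.26 MeV/nucleon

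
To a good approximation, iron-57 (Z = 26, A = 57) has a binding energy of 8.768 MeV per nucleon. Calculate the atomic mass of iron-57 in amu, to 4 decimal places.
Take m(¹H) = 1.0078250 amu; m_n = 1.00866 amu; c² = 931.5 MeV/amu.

Total binding energy = 57 × 8.768 = 499.776 MeV
Mass defect = 499.776 MeV / (931.5 MeV/amu) = 0.536528 amu
Constituent mass = 26(1.0078250) + 31(1.00866) = 57.4719100 amu
Atomic mass = 57.4719100 − 0.536528 = 56.9353820 amu ≈ 56.9354 amu (to 4 decimal places)

56.9354 amu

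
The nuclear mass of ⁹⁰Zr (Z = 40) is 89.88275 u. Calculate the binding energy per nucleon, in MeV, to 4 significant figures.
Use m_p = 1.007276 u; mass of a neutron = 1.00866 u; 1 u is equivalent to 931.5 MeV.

Z = 40, so N = A − Z = 90 − 40 = 50.
Σm = 40·m_p + 50·m_n = 40.291040 + 50.43300 = 90.724040 u
Δm = 90.724040 − 89.88275 = 0.841290 u
E_B = 0.841290 × 931.5 = 783.662 MeV
Per nucleon: 783.662 / 90 = 8.707 MeV

8.707 MeV/nucleon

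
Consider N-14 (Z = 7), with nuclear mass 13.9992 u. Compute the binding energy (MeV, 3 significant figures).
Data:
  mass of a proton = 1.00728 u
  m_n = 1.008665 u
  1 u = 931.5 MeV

105 MeV

The nucleus contains 7 protons and 14 − 7 = 7 neutrons.
Mass of separated nucleons = 7(1.00728) + 7(1.008665) = 7.05096 + 7.060655 = 14.111615 u
Mass defect Δm = 14.111615 − 13.9992 = 0.112415 u
Converting to energy: 0.112415 u × 931.5 MeV/u = 104.715 MeV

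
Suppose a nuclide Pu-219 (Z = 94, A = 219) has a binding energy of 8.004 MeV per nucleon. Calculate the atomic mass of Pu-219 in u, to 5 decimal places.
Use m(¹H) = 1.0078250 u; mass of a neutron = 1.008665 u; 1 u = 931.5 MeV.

218.93690 u

Total binding energy = 219 × 8.004 = 1752.876 MeV
Mass defect = 1752.876 MeV / (931.5 MeV/u) = 1.8817778 u
Constituent mass = 94(1.0078250) + 125(1.008665) = 220.8186750 u
Atomic mass = 220.8186750 − 1.8817778 = 218.9368972 u ≈ 218.93690 u (to 5 decimal places)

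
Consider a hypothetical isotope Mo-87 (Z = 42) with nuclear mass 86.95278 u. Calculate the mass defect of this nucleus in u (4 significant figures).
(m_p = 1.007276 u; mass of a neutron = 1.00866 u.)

0.7425 u

Z = 42, so N = A − Z = 87 − 42 = 45.
Mass of separated nucleons = 42(1.007276) + 45(1.00866) = 42.305592 + 45.38970 = 87.695292 u
The mass defect is 87.695292 − 86.95278 = 0.742512 u.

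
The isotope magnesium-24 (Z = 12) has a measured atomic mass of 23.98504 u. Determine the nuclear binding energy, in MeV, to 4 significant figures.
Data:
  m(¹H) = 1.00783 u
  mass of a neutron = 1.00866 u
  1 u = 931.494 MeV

198.3 MeV

Σm = 12·m(¹H) + 12·m_n = 12.09396 + 12.10392 = 24.19788 u
Δm = 24.19788 − 23.98504 = 0.21284 u
E_B = 0.21284 × 931.494 = 198.259 MeV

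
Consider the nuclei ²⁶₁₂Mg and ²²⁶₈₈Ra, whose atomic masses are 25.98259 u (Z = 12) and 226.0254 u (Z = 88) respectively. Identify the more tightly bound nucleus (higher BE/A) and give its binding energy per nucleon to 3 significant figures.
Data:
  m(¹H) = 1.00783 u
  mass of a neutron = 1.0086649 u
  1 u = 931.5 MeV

²⁶₁₂Mg: Σm = 12(1.00783) + 14(1.0086649) = 26.2152686 u; Δm = 0.2326786 u; E_B = 216.74 MeV; E_B/A = 8.336 MeV
²²⁶₈₈Ra: Σm = 88(1.00783) + 138(1.0086649) = 227.8847962 u; Δm = 1.8593962 u; E_B = 1732.0 MeV; E_B/A = 7.664 MeV
²⁶₁₂Mg has the higher binding energy per nucleon, so it is the more tightly bound nucleus.

²⁶₁₂Mg; 8.34 MeV/nucleon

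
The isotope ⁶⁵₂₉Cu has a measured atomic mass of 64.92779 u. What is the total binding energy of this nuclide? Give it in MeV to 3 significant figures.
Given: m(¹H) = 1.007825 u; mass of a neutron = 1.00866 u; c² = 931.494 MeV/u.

Mass of separated nucleons = 29(1.007825) + 36(1.00866) = 29.226925 + 36.31176 = 65.538685 u
The mass defect is 65.538685 − 64.92779 = 0.610895 u.
Binding energy = Δm·c² = 0.610895 × 931.494 MeV/u = 569.045 MeV

569 MeV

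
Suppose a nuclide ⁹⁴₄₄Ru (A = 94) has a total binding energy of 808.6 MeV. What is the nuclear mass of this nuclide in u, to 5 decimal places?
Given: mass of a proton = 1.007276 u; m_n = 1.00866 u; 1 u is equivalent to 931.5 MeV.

93.88508 u

Mass defect = 808.6 MeV / (931.5 MeV/u) = 0.8680623 u
Constituent mass = 44(1.007276) + 50(1.00866) = 94.753144 u
Nuclear mass = 94.753144 − 0.8680623 = 93.8850817 u ≈ 93.88508 u (to 5 decimal places)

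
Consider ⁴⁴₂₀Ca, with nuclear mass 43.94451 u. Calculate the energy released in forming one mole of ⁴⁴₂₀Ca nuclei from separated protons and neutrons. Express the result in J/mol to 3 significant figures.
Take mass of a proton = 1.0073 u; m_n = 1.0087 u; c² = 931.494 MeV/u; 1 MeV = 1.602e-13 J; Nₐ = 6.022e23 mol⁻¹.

Σm = 20·m_p + 24·m_n = 20.1460 + 24.2088 = 44.3548 u
Δm = 44.3548 − 43.94451 = 0.41029 u
Binding energy = Δm·c² = 0.41029 × 931.494 MeV/u = 382.183 MeV
Per nucleus in joules: 382.183 MeV × 1.602e-13 J/MeV = 6.1226e-11 J
Per mole: 6.1226e-11 J × 6.022e23 mol⁻¹ = 3.6870e+13 J/mol

3.69e+13 J/mol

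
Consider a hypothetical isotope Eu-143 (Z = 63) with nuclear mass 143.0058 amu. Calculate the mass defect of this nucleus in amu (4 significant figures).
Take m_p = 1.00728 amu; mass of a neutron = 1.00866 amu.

Σm = 63·m_p + 80·m_n = 63.45864 + 80.69280 = 144.15144 amu
Mass defect Δm = 144.15144 − 143.0058 = 1.14564 amu

1.146 amu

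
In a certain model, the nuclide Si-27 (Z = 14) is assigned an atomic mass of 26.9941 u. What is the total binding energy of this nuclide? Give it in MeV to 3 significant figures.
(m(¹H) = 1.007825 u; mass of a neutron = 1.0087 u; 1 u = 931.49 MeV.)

213 MeV

With 14 protons and 13 neutrons (A = 27):
Mass of separated nucleons = 14(1.007825) + 13(1.0087) = 14.109550 + 13.1131 = 27.222650 u
Mass defect Δm = 27.222650 − 26.9941 = 0.228550 u
Converting to energy: 0.228550 u × 931.49 MeV/u = 212.892 MeV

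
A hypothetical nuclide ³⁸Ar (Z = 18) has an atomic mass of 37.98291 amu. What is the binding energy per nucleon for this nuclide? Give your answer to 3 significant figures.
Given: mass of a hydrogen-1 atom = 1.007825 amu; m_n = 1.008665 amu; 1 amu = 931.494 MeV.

8.12 MeV/nucleon

Z = 18, so N = A − Z = 38 − 18 = 20.
Mass of separated nucleons = 18(1.007825) + 20(1.008665) = 18.140850 + 20.173300 = 38.314150 amu
Mass defect Δm = 38.314150 − 37.98291 = 0.331240 amu
Converting to energy: 0.331240 amu × 931.494 MeV/amu = 308.548 MeV
Per nucleon: 308.548 / 38 = 8.120 MeV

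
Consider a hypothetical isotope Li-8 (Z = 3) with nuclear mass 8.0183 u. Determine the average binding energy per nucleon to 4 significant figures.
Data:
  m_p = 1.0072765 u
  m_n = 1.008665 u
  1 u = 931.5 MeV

With 3 protons and 5 neutrons (A = 8):
Total constituent mass: 3 × 1.0072765 + 5 × 1.008665 = 8.0651545 u
The mass defect is 8.0651545 − 8.0183 = 0.0468545 u.
Binding energy = Δm·c² = 0.0468545 × 931.5 MeV/u = 43.6450 MeV
BE/A = 43.6450 MeV / 8 = 5.456 MeV/nucleon

5.456 MeV/nucleon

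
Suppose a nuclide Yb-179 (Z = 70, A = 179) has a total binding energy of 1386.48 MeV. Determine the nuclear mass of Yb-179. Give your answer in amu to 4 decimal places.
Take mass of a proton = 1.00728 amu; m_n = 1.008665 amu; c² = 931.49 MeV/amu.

Mass defect = 1386.48 MeV / (931.49 MeV/amu) = 1.488454 amu
Constituent mass = 70(1.00728) + 109(1.008665) = 180.454085 amu
Nuclear mass = 180.454085 − 1.488454 = 178.965631 amu ≈ 178.9656 amu (to 4 decimal places)

178.9656 amu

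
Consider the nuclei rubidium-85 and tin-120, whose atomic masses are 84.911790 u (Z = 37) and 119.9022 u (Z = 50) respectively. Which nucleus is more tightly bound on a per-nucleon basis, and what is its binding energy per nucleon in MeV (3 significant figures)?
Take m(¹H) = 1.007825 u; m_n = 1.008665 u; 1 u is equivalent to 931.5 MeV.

rubidium-85; 8.70 MeV/nucleon

rubidium-85: Σm = 37(1.007825) + 48(1.008665) = 85.705445 u; Δm = 0.793655 u; E_B = 739.29 MeV; E_B/A = 8.698 MeV
tin-120: Σm = 50(1.007825) + 70(1.008665) = 120.997800 u; Δm = 1.095600 u; E_B = 1020.55 MeV; E_B/A = 8.5046 MeV
rubidium-85 has the higher binding energy per nucleon, so it is the more tightly bound nucleus.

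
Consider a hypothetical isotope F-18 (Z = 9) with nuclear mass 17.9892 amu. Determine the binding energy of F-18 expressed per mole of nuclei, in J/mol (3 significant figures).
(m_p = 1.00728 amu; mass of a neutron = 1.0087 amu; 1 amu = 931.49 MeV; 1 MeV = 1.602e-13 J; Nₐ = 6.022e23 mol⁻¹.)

1.39e+13 J/mol

With 9 protons and 9 neutrons (A = 18):
Σm = 9·m_p + 9·m_n = 9.06552 + 9.0783 = 18.14382 amu
Mass defect Δm = 18.14382 − 17.9892 = 0.15462 amu
E_B = 0.15462 × 931.49 = 144.027 MeV
Per nucleus in joules: 144.027 MeV × 1.602e-13 J/MeV = 2.3073e-11 J
Per mole: 2.3073e-11 J × 6.022e23 mol⁻¹ = 1.3895e+13 J/mol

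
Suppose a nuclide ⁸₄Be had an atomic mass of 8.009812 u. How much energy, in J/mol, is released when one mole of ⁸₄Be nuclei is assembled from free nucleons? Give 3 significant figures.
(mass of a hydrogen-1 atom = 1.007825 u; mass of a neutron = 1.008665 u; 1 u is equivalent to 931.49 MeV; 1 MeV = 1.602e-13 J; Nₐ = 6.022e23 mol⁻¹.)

Mass of separated nucleons = 4(1.007825) + 4(1.008665) = 4.031300 + 4.034660 = 8.065960 u
Δm = 8.065960 − 8.009812 = 0.056148 u
Converting to energy: 0.056148 u × 931.49 MeV/u = 52.3013 MeV
Per nucleus in joules: 52.3013 MeV × 1.602e-13 J/MeV = 8.3787e-12 J
Per mole: 8.3787e-12 J × 6.022e23 mol⁻¹ = 5.0457e+12 J/mol

5.05e+12 J/mol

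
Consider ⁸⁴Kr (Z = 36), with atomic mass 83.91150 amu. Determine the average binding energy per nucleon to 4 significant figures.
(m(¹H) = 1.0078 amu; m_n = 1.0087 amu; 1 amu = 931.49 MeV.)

Mass of separated nucleons = 36(1.0078) + 48(1.0087) = 36.2808 + 48.4176 = 84.6984 amu
The mass defect is 84.6984 − 83.91150 = 0.78690 amu.
Binding energy = Δm·c² = 0.78690 × 931.49 MeV/amu = 732.989 MeV
Dividing by A = 84 gives 8.726 MeV per nucleon.

8.726 MeV/nucleon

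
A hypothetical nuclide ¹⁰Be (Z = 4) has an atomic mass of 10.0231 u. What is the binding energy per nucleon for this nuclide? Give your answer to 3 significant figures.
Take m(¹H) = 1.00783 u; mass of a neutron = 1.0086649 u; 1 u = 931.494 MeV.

5.61 MeV/nucleon

With 4 protons and 6 neutrons (A = 10):
Σm = 4·m(¹H) + 6·m_n = 4.03132 + 6.0519894 = 10.0833094 u
The mass defect is 10.0833094 − 10.0231 = 0.0602094 u.
Binding energy = Δm·c² = 0.0602094 × 931.494 MeV/u = 56.0847 MeV
Per nucleon: 56.0847 / 10 = 5.608 MeV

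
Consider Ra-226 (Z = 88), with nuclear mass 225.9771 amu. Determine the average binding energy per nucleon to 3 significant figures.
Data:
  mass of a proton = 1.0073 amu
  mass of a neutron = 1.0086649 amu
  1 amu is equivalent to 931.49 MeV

7.67 MeV/nucleon

Mass of separated nucleons = 88(1.0073) + 138(1.0086649) = 88.6424 + 139.1957562 = 227.8381562 amu
Mass defect Δm = 227.8381562 − 225.9771 = 1.8610562 amu
Binding energy = Δm·c² = 1.8610562 × 931.49 MeV/amu = 1733.56 MeV
Per nucleon: 1733.56 / 226 = 7.671 MeV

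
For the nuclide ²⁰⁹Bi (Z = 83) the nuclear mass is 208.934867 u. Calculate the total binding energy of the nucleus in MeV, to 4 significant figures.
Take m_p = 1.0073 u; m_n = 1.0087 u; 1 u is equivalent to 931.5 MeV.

With 83 protons and 126 neutrons (A = 209):
Σm = 83·m_p + 126·m_n = 83.6059 + 127.0962 = 210.7021 u
Mass defect Δm = 210.7021 − 208.934867 = 1.767233 u
Binding energy = Δm·c² = 1.767233 × 931.5 MeV/u = 1646.18 MeV

1646 MeV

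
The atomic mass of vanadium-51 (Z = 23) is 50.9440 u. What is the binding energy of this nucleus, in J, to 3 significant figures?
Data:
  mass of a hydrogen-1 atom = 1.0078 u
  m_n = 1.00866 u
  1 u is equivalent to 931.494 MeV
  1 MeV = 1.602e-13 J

7.13e-11 J

With 23 protons and 28 neutrons (A = 51):
Σm = 23·m(¹H) + 28·m_n = 23.1794 + 28.24248 = 51.42188 u
Mass defect Δm = 51.42188 − 50.9440 = 0.47788 u
Converting to energy: 0.47788 u × 931.494 MeV/u = 445.142 MeV
In joules: 445.142 MeV × 1.602e-13 J/MeV = 7.1312e-11 J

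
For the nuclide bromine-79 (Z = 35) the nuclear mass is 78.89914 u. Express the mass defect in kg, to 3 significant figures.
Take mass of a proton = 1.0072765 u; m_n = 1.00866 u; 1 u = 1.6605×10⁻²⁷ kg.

1.22e-27 kg

The nucleus contains 35 protons and 79 − 35 = 44 neutrons.
Mass of separated nucleons = 35(1.0072765) + 44(1.00866) = 35.2546775 + 44.38104 = 79.6357175 u
The mass defect is 79.6357175 − 78.89914 = 0.7365775 u.
In SI units: 0.7365775 u × 1.6605×10⁻²⁷ kg/u = 1.2231e-27 kg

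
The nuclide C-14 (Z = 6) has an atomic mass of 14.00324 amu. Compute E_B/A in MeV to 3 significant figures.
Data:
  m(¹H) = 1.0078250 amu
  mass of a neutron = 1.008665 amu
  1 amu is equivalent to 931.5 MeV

The nucleus contains 6 protons and 14 − 6 = 8 neutrons.
Total constituent mass: 6 × 1.0078250 + 8 × 1.008665 = 14.1162700 amu
Δm = 14.1162700 − 14.00324 = 0.1130300 amu
E_B = 0.1130300 × 931.5 = 105.287 MeV
Per nucleon: 105.287 / 14 = 7.521 MeV

7.52 MeV/nucleon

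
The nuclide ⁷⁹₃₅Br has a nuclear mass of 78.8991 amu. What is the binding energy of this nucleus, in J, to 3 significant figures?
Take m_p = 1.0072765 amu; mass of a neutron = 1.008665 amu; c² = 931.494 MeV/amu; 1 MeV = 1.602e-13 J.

The nucleus contains 35 protons and 79 − 35 = 44 neutrons.
Total constituent mass: 35 × 1.0072765 + 44 × 1.008665 = 79.6359375 amu
Δm = 79.6359375 − 78.8991 = 0.7368375 amu
E_B = 0.7368375 × 931.494 = 686.360 MeV
In joules: 686.360 MeV × 1.602e-13 J/MeV = 1.0995e-10 J

1.10e-10 J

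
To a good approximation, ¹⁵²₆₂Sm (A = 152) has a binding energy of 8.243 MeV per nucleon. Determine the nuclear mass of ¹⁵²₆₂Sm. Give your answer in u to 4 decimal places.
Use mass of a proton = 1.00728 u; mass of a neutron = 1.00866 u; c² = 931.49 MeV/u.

151.8857 u

Total binding energy = 152 × 8.243 = 1252.936 MeV
Mass defect = 1252.936 MeV / (931.49 MeV/u) = 1.345088 u
Constituent mass = 62(1.00728) + 90(1.00866) = 153.23076 u
Nuclear mass = 153.23076 − 1.345088 = 151.885672 u ≈ 151.8857 u (to 4 decimal places)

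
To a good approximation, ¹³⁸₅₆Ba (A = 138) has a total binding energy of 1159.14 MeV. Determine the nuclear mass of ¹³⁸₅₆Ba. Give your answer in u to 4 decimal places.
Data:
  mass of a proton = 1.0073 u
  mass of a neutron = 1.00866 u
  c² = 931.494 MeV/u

137.8745 u

Mass defect = 1159.14 MeV / (931.494 MeV/u) = 1.244388 u
Constituent mass = 56(1.0073) + 82(1.00866) = 139.11892 u
Nuclear mass = 139.11892 − 1.244388 = 137.874532 u ≈ 137.8745 u (to 4 decimal places)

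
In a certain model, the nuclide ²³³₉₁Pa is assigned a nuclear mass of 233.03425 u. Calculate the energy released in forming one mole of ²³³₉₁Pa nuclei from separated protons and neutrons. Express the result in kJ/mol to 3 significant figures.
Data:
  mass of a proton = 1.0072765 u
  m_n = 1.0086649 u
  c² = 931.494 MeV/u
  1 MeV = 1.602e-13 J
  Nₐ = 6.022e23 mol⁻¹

Total constituent mass: 91 × 1.0072765 + 142 × 1.0086649 = 234.8925773 u
Δm = 234.8925773 − 233.03425 = 1.8583273 u
Converting to energy: 1.8583273 u × 931.494 MeV/u = 1731.02 MeV
Per nucleus in joules: 1731.02 MeV × 1.602e-13 J/MeV = 2.7731e-10 J
Per mole: 2.7731e-10 J × 6.022e23 mol⁻¹ = 1.6700e+14 J/mol

1.67e+11 kJ/mol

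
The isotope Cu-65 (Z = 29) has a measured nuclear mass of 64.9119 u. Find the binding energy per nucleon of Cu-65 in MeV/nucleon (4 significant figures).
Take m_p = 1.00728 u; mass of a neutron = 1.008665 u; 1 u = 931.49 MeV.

Z = 29, so N = A − Z = 65 − 29 = 36.
Mass of separated nucleons = 29(1.00728) + 36(1.008665) = 29.21112 + 36.311940 = 65.523060 u
Mass defect Δm = 65.523060 − 64.9119 = 0.611160 u
Binding energy = Δm·c² = 0.611160 × 931.49 MeV/u = 569.289 MeV
BE/A = 569.289 MeV / 65 = 8.758 MeV/nucleon

8.758 MeV/nucleon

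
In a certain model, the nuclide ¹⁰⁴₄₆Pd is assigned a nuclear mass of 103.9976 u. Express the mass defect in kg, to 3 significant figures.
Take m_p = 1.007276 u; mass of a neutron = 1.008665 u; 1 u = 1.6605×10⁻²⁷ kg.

The nucleus contains 46 protons and 104 − 46 = 58 neutrons.
Mass of separated nucleons = 46(1.007276) + 58(1.008665) = 46.334696 + 58.502570 = 104.837266 u
The mass defect is 104.837266 − 103.9976 = 0.839666 u.
In SI units: 0.839666 u × 1.6605×10⁻²⁷ kg/u = 1.3943e-27 kg

1.39e-27 kg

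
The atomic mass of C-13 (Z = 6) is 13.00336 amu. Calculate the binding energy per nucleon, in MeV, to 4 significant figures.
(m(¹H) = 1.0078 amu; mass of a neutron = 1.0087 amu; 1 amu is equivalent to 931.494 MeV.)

7.476 MeV/nucleon

Σm = 6·m(¹H) + 7·m_n = 6.0468 + 7.0609 = 13.1077 amu
Δm = 13.1077 − 13.00336 = 0.10434 amu
Converting to energy: 0.10434 amu × 931.494 MeV/amu = 97.1921 MeV
Dividing by A = 13 gives 7.476 MeV per nucleon.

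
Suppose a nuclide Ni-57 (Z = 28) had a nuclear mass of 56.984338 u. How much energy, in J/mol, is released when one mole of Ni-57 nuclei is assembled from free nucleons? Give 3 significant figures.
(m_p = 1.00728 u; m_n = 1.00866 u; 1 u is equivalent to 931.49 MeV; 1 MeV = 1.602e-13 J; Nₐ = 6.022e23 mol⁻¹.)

4.23e+13 J/mol

Z = 28, so N = A − Z = 57 − 28 = 29.
Total constituent mass: 28 × 1.00728 + 29 × 1.00866 = 57.45498 u
Mass defect Δm = 57.45498 − 56.984338 = 0.470642 u
Converting to energy: 0.470642 u × 931.49 MeV/u = 438.398 MeV
Per nucleus in joules: 438.398 MeV × 1.602e-13 J/MeV = 7.0231e-11 J
Per mole: 7.0231e-11 J × 6.022e23 mol⁻¹ = 4.2293e+13 J/mol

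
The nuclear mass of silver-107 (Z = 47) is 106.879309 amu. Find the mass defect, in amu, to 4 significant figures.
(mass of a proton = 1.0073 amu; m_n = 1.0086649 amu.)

With 47 protons and 60 neutrons (A = 107):
Mass of separated nucleons = 47(1.0073) + 60(1.0086649) = 47.3431 + 60.5198940 = 107.8629940 amu
The mass defect is 107.8629940 − 106.879309 = 0.9836850 amu.

0.9837 amu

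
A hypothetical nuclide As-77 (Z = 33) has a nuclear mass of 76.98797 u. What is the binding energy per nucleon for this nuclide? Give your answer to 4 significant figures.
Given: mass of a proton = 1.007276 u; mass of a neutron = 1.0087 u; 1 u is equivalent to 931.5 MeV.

7.681 MeV/nucleon

Σm = 33·m_p + 44·m_n = 33.240108 + 44.3828 = 77.622908 u
Mass defect Δm = 77.622908 − 76.98797 = 0.634938 u
Converting to energy: 0.634938 u × 931.5 MeV/u = 591.445 MeV
Dividing by A = 77 gives 7.681 MeV per nucleon.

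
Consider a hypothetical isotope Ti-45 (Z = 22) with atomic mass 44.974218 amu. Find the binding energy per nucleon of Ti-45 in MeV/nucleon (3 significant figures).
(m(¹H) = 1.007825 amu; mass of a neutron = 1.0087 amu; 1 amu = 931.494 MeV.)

Σm = 22·m(¹H) + 23·m_n = 22.172150 + 23.2001 = 45.372250 amu
Δm = 45.372250 − 44.974218 = 0.398032 amu
Binding energy = Δm·c² = 0.398032 × 931.494 MeV/amu = 370.764 MeV
Per nucleon: 370.764 / 45 = 8.239 MeV

8.24 MeV/nucleon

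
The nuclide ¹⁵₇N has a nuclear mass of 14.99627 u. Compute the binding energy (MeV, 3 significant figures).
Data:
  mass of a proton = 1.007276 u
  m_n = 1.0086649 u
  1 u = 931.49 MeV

115 MeV

Total constituent mass: 7 × 1.007276 + 8 × 1.0086649 = 15.1202512 u
Mass defect Δm = 15.1202512 − 14.99627 = 0.1239812 u
Binding energy = Δm·c² = 0.1239812 × 931.49 MeV/u = 115.487 MeV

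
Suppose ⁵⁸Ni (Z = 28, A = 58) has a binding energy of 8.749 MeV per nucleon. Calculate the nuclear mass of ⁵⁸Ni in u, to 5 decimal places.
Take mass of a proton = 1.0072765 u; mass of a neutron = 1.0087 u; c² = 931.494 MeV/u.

Total binding energy = 58 × 8.749 = 507.442 MeV
Mass defect = 507.442 MeV / (931.494 MeV/u) = 0.5447614 u
Constituent mass = 28(1.0072765) + 30(1.0087) = 58.4647420 u
Nuclear mass = 58.4647420 − 0.5447614 = 57.9199806 u ≈ 57.91998 u (to 5 decimal places)

57.91998 u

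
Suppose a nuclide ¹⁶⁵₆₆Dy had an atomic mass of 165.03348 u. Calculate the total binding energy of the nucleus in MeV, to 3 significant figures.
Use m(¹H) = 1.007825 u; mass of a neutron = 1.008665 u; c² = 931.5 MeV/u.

1250 MeV

Z = 66, so N = A − Z = 165 − 66 = 99.
Mass of separated nucleons = 66(1.007825) + 99(1.008665) = 66.516450 + 99.857835 = 166.374285 u
The mass defect is 166.374285 − 165.03348 = 1.340805 u.
E_B = 1.340805 × 931.5 = 1248.96 MeV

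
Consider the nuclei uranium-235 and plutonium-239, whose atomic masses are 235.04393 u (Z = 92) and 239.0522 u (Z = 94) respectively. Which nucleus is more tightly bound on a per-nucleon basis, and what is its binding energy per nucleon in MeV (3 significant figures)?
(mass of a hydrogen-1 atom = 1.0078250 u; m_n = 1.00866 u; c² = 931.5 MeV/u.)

uranium-235; 7.59 MeV/nucleon

uranium-235: Σm = 92(1.0078250) + 143(1.00866) = 236.9582800 u; Δm = 1.9143500 u; E_B = 1783.2 MeV; E_B/A = 7.588 MeV
plutonium-239: Σm = 94(1.0078250) + 145(1.00866) = 240.9912500 u; Δm = 1.9390500 u; E_B = 1806.2 MeV; E_B/A = 7.557 MeV
uranium-235 has the higher binding energy per nucleon, so it is the more tightly bound nucleus.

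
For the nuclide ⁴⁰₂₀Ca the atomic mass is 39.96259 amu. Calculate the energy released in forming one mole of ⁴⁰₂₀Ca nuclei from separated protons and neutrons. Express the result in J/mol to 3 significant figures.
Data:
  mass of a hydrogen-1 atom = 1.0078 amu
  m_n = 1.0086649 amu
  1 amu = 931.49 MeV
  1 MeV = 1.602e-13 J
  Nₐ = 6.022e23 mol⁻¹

3.30e+13 J/mol

Mass of separated nucleons = 20(1.0078) + 20(1.0086649) = 20.1560 + 20.1732980 = 40.3292980 amu
The mass defect is 40.3292980 − 39.96259 = 0.3667080 amu.
Converting to energy: 0.3667080 amu × 931.49 MeV/amu = 341.585 MeV
Per nucleus in joules: 341.585 MeV × 1.602e-13 J/MeV = 5.4722e-11 J
Per mole: 5.4722e-11 J × 6.022e23 mol⁻¹ = 3.2954e+13 J/mol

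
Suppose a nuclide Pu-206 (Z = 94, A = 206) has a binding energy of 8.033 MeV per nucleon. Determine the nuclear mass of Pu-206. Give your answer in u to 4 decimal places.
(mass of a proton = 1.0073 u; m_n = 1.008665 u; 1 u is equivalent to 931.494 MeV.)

205.8802 u

Total binding energy = 206 × 8.033 = 1654.798 MeV
Mass defect = 1654.798 MeV / (931.494 MeV/u) = 1.776499 u
Constituent mass = 94(1.0073) + 112(1.008665) = 207.656680 u
Nuclear mass = 207.656680 − 1.776499 = 205.880181 u ≈ 205.8802 u (to 4 decimal places)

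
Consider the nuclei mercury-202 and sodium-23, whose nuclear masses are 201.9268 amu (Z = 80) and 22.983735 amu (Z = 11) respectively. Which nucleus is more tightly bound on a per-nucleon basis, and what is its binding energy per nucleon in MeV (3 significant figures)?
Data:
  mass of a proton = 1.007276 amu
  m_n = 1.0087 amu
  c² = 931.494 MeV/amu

mercury-202: Σm = 80(1.007276) + 122(1.0087) = 203.643480 amu; Δm = 1.716680 amu; E_B = 1599.1 MeV; E_B/A = 7.916 MeV
sodium-23: Σm = 11(1.007276) + 12(1.0087) = 23.184436 amu; Δm = 0.200701 amu; E_B = 186.95 MeV; E_B/A = 8.128 MeV
sodium-23 has the higher binding energy per nucleon, so it is the more tightly bound nucleus.

sodium-23; 8.13 MeV/nucleon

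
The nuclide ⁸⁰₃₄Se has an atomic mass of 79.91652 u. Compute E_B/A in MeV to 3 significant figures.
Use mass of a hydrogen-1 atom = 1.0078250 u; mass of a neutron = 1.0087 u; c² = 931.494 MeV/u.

Total constituent mass: 34 × 1.0078250 + 46 × 1.0087 = 80.6662500 u
Mass defect Δm = 80.6662500 − 79.91652 = 0.7497300 u
Converting to energy: 0.7497300 u × 931.494 MeV/u = 698.369 MeV
BE/A = 698.369 MeV / 80 = 8.730 MeV/nucleon

8.73 MeV/nucleon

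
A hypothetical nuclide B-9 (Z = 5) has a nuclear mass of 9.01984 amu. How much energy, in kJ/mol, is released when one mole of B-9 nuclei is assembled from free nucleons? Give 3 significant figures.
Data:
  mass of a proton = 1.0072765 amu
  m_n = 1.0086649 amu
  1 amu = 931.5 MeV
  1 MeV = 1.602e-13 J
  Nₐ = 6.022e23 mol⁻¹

Mass of separated nucleons = 5(1.0072765) + 4(1.0086649) = 5.0363825 + 4.0346596 = 9.0710421 amu
The mass defect is 9.0710421 − 9.01984 = 0.0512021 amu.
E_B = 0.0512021 × 931.5 = 47.6948 MeV
Per nucleus in joules: 47.6948 MeV × 1.602e-13 J/MeV = 7.6407e-12 J
Per mole: 7.6407e-12 J × 6.022e23 mol⁻¹ = 4.6012e+12 J/mol

4.60e+09 kJ/mol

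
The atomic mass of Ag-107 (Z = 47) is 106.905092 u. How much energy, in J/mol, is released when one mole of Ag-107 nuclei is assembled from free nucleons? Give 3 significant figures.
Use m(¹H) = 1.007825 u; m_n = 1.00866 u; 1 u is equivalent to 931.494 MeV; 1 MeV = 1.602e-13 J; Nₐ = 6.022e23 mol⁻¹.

Total constituent mass: 47 × 1.007825 + 60 × 1.00866 = 107.887375 u
Mass defect Δm = 107.887375 − 106.905092 = 0.982283 u
Binding energy = Δm·c² = 0.982283 × 931.494 MeV/u = 914.991 MeV
Per nucleus in joules: 914.991 MeV × 1.602e-13 J/MeV = 1.4658e-10 J
Per mole: 1.4658e-10 J × 6.022e23 mol⁻¹ = 8.8270e+13 J/mol

8.83e+13 J/mol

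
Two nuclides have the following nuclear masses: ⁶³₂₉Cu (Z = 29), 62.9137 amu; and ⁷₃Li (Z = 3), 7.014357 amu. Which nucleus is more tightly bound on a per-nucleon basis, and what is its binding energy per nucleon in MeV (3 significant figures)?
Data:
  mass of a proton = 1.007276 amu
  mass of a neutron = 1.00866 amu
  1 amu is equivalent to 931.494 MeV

⁶³₂₉Cu; 8.75 MeV/nucleon

⁶³₂₉Cu: Σm = 29(1.007276) + 34(1.00866) = 63.505444 amu; Δm = 0.591744 amu; E_B = 551.21 MeV; E_B/A = 8.749 MeV
⁷₃Li: Σm = 3(1.007276) + 4(1.00866) = 7.056468 amu; Δm = 0.042111 amu; E_B = 39.226 MeV; E_B/A = 5.604 MeV
⁶³₂₉Cu has the higher binding energy per nucleon, so it is the more tightly bound nucleus.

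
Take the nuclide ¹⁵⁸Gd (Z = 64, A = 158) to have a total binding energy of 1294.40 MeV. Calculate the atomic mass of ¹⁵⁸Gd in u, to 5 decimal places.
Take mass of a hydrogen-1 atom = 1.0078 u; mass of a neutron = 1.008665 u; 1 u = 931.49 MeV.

Mass defect = 1294.40 MeV / (931.49 MeV/u) = 1.3896016 u
Constituent mass = 64(1.0078) + 94(1.008665) = 159.313710 u
Atomic mass = 159.313710 − 1.3896016 = 157.9241084 u ≈ 157.92411 u (to 5 decimal places)

157.92411 u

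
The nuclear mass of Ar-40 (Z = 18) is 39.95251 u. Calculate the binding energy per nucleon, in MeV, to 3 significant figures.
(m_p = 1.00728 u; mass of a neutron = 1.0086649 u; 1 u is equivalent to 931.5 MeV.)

8.60 MeV/nucleon

Total constituent mass: 18 × 1.00728 + 22 × 1.0086649 = 40.3216678 u
The mass defect is 40.3216678 − 39.95251 = 0.3691578 u.
Binding energy = Δm·c² = 0.3691578 × 931.5 MeV/u = 343.870 MeV
Per nucleon: 343.870 / 40 = 8.597 MeV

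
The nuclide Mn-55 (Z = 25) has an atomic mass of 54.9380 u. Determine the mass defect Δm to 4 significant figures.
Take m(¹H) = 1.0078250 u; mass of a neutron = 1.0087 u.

Σm = 25·m(¹H) + 30·m_n = 25.1956250 + 30.2610 = 55.4566250 u
Δm = 55.4566250 − 54.9380 = 0.5186250 u

0.5186 u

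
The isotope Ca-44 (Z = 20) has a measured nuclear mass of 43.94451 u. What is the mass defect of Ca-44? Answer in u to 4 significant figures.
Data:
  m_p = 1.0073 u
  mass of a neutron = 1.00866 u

0.4093 u

With 20 protons and 24 neutrons (A = 44):
Mass of separated nucleons = 20(1.0073) + 24(1.00866) = 20.1460 + 24.20784 = 44.35384 u
Δm = 44.35384 − 43.94451 = 0.40933 u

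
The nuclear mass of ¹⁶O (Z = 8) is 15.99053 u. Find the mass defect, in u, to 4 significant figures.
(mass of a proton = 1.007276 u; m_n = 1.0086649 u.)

With 8 protons and 8 neutrons (A = 16):
Total constituent mass: 8 × 1.007276 + 8 × 1.0086649 = 16.1275272 u
Mass defect Δm = 16.1275272 − 15.99053 = 0.1369972 u

0.1370 u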